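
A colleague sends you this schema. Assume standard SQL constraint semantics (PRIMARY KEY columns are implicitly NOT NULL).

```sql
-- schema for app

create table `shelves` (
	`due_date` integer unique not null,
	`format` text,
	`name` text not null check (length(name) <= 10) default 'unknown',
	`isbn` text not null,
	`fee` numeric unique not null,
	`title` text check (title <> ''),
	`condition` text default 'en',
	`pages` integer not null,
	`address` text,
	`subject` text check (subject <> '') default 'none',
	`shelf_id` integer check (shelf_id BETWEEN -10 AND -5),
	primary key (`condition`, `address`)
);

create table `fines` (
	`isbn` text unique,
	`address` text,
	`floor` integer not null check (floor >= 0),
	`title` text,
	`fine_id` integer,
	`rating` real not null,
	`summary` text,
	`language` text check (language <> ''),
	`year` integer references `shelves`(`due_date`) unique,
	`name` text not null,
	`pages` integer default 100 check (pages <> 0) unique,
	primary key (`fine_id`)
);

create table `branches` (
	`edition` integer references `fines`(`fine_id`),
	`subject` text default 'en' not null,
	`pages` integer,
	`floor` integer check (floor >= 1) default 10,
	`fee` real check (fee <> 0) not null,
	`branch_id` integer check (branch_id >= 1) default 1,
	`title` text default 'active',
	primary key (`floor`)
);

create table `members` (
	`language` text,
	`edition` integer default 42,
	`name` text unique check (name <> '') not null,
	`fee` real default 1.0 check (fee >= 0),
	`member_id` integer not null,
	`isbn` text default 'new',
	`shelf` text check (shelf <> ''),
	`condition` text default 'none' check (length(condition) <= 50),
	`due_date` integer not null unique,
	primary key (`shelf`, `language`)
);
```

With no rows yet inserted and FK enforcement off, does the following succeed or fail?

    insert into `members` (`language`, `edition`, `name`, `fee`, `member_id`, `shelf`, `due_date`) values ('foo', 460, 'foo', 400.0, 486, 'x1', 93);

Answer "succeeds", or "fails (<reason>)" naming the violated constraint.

succeeds

NOT NULL columns: due_date is supplied; language is supplied; member_id is supplied; name is supplied; shelf is supplied.
CHECK constraints: 'foo' satisfies (name <> ''); 400.0 satisfies (fee >= 0); 'x1' satisfies (shelf <> '').
No constraint is violated.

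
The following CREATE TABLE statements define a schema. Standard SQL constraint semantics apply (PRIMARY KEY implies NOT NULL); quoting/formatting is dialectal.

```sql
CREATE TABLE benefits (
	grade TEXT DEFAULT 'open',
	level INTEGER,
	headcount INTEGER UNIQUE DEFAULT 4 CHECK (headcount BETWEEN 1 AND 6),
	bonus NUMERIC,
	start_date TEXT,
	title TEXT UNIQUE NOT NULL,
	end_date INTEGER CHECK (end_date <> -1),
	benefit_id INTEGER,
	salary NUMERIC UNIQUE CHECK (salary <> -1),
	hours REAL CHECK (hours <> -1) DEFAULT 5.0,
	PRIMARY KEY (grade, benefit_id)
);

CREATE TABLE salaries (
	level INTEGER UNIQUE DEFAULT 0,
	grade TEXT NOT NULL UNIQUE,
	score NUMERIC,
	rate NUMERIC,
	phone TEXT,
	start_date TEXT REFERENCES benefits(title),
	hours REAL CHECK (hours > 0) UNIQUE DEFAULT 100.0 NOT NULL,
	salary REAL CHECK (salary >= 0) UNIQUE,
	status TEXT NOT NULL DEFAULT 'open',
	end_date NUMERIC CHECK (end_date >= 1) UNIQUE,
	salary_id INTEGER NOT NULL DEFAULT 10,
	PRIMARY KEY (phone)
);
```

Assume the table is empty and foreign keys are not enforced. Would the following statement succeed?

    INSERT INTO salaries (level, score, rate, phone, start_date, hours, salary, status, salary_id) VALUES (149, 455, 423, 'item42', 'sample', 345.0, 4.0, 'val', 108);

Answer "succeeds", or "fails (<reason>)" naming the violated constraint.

fails (NOT NULL on grade)

grade is omitted from the column list and has no DEFAULT, so it would receive NULL.
But grade is declared NOT NULL.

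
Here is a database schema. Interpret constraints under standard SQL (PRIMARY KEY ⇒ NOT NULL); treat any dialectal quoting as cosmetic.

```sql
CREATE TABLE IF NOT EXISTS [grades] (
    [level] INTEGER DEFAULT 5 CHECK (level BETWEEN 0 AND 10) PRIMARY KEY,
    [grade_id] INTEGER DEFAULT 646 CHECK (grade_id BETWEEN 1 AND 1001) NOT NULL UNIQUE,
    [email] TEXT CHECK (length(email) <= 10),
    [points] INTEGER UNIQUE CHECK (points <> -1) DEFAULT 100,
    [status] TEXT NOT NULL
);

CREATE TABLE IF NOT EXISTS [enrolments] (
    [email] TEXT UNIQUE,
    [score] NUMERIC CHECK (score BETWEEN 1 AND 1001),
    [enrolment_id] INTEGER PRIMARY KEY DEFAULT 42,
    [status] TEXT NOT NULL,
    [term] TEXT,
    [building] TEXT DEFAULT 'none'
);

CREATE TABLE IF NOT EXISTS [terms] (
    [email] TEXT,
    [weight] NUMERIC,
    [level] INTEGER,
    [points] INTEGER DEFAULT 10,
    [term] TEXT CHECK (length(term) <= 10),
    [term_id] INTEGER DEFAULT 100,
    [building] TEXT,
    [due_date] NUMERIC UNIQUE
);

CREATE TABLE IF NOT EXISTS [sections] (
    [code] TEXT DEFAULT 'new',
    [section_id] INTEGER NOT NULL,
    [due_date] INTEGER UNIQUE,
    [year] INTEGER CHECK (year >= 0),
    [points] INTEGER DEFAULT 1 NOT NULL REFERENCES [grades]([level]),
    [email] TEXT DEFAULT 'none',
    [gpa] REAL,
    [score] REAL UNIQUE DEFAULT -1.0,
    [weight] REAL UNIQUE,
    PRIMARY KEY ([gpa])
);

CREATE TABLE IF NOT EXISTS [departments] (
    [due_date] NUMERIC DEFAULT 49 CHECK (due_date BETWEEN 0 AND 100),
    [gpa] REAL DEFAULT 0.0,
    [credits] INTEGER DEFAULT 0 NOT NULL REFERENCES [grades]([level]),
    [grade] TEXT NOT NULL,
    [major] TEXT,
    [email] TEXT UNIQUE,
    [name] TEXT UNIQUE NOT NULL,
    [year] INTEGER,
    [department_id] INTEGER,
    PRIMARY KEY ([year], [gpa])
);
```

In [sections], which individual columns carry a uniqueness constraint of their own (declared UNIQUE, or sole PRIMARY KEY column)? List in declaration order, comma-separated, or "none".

due_date, gpa, score, weight

- code: no UNIQUE or single-column PK constraint.
- section_id: no UNIQUE or single-column PK constraint.
- due_date: declared UNIQUE → unique.
- year: no UNIQUE or single-column PK constraint.
- points: no UNIQUE or single-column PK constraint.
- email: no UNIQUE or single-column PK constraint.
- gpa: single-column PRIMARY KEY → unique.
- score: declared UNIQUE → unique.
- weight: declared UNIQUE → unique.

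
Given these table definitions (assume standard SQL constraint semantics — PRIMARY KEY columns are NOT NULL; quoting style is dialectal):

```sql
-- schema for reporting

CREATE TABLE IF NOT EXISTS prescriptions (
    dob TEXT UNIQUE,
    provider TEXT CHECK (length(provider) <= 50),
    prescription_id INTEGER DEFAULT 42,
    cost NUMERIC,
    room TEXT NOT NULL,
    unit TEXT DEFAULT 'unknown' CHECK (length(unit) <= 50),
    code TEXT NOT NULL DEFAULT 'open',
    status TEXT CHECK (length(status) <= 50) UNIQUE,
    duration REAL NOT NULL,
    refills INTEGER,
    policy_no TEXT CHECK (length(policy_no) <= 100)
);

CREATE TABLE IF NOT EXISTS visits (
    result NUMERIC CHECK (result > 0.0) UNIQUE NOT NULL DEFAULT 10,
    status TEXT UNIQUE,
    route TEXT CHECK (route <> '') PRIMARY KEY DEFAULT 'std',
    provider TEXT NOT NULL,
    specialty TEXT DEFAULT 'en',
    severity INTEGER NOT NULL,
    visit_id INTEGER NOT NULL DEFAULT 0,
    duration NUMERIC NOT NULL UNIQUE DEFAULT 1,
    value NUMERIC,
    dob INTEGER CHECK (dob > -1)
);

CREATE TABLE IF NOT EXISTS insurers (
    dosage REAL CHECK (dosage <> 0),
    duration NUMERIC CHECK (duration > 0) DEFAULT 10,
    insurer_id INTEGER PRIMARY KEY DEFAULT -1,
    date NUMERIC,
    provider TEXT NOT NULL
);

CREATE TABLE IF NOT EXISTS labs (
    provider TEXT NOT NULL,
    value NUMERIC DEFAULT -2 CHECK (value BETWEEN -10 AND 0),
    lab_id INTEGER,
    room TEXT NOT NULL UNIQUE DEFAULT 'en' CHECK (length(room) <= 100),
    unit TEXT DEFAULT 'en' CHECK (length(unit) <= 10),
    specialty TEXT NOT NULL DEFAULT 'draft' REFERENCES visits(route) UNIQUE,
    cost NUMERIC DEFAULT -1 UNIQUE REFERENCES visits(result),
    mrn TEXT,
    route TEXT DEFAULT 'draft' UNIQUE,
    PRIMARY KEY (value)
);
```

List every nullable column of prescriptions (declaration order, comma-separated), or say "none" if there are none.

- dob: UNIQUE does not imply NOT NULL → nullable.
- provider: CHECK does not forbid NULL (a CHECK constraint passes when its expression is NULL) → nullable.
- prescription_id: DEFAULT only fills an omitted column; an explicit NULL is still allowed → nullable.
- cost: no NOT NULL constraint applies → nullable.
- room: declared NOT NULL → not nullable.
- unit: CHECK does not forbid NULL (a CHECK constraint passes when its expression is NULL) → nullable.
- code: declared NOT NULL → not nullable.
- status: CHECK does not forbid NULL (a CHECK constraint passes when its expression is NULL) → nullable.
- duration: declared NOT NULL → not nullable.
- refills: no NOT NULL constraint applies → nullable.
- policy_no: CHECK does not forbid NULL (a CHECK constraint passes when its expression is NULL) → nullable.

dob, provider, prescription_id, cost, unit, status, refills, policy_no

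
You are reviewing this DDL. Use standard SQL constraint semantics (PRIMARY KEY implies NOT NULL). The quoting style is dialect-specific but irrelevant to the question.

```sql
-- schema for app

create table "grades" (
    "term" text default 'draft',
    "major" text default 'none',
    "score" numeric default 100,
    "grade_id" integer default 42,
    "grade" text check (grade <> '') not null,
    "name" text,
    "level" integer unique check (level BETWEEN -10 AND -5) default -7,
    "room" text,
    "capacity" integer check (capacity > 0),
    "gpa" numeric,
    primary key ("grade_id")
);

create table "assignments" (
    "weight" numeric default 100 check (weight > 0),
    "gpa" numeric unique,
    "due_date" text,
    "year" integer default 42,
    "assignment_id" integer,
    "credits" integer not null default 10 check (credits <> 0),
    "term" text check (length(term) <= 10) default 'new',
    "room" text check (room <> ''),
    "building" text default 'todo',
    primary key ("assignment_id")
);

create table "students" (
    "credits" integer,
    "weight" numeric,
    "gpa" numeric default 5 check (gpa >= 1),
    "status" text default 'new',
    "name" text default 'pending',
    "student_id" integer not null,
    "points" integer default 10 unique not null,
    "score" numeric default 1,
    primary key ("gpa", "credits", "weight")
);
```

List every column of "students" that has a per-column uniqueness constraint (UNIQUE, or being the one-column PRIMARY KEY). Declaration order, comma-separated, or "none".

points

- credits: part of a composite PRIMARY KEY — only the tuple is unique, not this column on its own.
- weight: part of a composite PRIMARY KEY — only the tuple is unique, not this column on its own.
- gpa: part of a composite PRIMARY KEY — only the tuple is unique, not this column on its own.
- status: no UNIQUE or single-column PK constraint.
- name: no UNIQUE or single-column PK constraint.
- student_id: no UNIQUE or single-column PK constraint.
- points: declared UNIQUE → unique.
- score: no UNIQUE or single-column PK constraint.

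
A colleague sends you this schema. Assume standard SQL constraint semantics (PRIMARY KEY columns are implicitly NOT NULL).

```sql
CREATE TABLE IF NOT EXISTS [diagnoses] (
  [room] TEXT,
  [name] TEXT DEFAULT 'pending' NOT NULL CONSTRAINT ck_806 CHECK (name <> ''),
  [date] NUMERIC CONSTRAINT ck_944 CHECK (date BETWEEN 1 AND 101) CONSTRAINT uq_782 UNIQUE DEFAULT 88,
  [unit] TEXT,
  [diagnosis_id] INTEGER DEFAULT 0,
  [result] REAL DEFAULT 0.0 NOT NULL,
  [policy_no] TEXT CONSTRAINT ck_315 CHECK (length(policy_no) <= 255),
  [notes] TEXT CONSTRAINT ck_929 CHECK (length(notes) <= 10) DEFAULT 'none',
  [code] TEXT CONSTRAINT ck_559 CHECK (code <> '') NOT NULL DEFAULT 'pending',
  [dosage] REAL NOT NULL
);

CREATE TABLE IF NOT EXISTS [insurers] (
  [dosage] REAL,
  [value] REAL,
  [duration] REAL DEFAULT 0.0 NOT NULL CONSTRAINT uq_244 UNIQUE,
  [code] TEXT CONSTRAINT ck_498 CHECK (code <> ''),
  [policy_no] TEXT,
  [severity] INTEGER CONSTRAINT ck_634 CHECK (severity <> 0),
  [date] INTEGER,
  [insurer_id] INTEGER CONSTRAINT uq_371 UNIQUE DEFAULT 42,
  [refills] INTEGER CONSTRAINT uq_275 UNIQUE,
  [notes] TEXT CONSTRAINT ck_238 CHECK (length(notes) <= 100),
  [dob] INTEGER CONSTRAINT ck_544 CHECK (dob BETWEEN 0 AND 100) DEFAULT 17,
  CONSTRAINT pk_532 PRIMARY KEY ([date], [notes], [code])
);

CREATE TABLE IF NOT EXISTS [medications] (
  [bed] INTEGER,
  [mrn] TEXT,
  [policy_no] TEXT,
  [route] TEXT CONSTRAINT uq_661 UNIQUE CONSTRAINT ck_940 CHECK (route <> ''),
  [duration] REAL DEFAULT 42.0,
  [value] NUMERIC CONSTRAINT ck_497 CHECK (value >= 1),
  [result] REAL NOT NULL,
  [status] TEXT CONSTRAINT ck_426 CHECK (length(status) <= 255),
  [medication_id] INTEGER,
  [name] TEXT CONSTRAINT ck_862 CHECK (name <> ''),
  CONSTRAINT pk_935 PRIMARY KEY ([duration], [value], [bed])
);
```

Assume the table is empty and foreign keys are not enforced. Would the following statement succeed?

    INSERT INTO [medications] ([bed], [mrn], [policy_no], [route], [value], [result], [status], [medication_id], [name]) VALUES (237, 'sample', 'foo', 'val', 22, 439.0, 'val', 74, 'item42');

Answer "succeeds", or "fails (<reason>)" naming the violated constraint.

succeeds

NOT NULL columns: bed is supplied; duration defaults to 42.0; result is supplied; value is supplied.
CHECK constraints: 'val' satisfies (route <> ''); 22 satisfies (value >= 1); 'val' satisfies (length(status) <= 255); 'item42' satisfies (name <> '').
No constraint is violated.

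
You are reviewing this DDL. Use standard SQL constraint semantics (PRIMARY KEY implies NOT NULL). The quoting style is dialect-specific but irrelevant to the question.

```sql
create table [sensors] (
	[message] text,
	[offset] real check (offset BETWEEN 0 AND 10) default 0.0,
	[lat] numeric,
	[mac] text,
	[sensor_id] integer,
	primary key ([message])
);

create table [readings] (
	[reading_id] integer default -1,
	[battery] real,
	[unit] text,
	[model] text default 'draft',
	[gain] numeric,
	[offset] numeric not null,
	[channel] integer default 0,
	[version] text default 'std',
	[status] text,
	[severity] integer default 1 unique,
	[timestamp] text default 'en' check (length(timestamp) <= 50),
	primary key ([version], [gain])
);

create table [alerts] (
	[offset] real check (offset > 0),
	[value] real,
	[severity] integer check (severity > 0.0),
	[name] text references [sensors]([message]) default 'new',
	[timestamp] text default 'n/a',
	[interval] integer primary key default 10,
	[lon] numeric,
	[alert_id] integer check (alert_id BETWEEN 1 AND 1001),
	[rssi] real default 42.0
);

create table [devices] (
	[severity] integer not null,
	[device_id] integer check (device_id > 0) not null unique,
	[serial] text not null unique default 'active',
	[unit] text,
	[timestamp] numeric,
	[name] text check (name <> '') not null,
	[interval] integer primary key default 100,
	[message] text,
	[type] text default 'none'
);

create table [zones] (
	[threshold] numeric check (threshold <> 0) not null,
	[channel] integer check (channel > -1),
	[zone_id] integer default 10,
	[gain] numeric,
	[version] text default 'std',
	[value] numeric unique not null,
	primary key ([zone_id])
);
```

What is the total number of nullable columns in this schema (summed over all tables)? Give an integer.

27

sensors: 4 nullable (offset, lat, mac, sensor_id — PK (message) and explicit NOT NULL columns excluded).
readings: 8 nullable (reading_id, battery, unit, model, channel, status, severity, timestamp — PK (version, gain) and explicit NOT NULL columns excluded).
alerts: 8 nullable (offset, value, severity, name, timestamp, lon, alert_id, rssi — PK (interval) and explicit NOT NULL columns excluded).
devices: 4 nullable (unit, timestamp, message, type — PK (interval) and explicit NOT NULL columns excluded).
zones: 3 nullable (channel, gain, version — PK (zone_id) and explicit NOT NULL columns excluded).
Total: 4 + 8 + 8 + 4 + 3 = 27.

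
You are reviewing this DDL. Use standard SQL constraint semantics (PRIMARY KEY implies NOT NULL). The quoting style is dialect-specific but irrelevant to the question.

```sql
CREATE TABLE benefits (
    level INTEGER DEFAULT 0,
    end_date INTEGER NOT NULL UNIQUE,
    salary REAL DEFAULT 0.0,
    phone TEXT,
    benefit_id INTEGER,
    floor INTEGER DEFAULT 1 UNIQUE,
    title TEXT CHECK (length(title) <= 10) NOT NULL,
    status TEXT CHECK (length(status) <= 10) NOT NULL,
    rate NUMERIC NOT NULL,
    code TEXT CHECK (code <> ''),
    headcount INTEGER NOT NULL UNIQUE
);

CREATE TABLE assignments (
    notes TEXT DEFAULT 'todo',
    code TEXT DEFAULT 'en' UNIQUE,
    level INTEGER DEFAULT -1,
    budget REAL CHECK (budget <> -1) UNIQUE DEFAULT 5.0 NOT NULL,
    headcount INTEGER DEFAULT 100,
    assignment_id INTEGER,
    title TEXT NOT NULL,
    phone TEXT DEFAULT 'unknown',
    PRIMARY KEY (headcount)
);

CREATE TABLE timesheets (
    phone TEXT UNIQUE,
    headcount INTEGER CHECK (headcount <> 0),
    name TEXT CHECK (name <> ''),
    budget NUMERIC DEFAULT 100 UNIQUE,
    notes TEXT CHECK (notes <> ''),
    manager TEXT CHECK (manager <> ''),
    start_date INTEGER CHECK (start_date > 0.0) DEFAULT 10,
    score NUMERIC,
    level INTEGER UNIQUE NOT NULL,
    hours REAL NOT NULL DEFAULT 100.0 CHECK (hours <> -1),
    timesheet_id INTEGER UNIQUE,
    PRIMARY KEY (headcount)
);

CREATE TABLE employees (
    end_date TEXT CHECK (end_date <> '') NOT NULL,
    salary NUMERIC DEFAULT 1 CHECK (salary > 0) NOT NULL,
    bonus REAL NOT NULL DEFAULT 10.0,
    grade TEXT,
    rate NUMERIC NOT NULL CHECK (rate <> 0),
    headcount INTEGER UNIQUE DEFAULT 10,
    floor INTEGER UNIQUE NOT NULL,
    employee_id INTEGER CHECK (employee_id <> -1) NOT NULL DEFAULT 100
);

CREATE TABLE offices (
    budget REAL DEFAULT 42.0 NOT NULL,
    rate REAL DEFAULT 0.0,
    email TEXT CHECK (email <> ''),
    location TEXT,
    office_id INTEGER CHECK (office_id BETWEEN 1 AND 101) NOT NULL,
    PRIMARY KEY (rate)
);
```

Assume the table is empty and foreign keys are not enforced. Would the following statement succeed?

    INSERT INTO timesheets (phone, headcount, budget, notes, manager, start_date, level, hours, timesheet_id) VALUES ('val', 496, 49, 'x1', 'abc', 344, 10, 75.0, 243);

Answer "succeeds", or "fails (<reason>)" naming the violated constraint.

succeeds

NOT NULL columns: headcount is supplied; hours is supplied; level is supplied.
CHECK constraints: 496 satisfies (headcount <> 0); 'x1' satisfies (notes <> ''); 'abc' satisfies (manager <> ''); 344 satisfies (start_date > 0.0); 75.0 satisfies (hours <> -1).
No constraint is violated.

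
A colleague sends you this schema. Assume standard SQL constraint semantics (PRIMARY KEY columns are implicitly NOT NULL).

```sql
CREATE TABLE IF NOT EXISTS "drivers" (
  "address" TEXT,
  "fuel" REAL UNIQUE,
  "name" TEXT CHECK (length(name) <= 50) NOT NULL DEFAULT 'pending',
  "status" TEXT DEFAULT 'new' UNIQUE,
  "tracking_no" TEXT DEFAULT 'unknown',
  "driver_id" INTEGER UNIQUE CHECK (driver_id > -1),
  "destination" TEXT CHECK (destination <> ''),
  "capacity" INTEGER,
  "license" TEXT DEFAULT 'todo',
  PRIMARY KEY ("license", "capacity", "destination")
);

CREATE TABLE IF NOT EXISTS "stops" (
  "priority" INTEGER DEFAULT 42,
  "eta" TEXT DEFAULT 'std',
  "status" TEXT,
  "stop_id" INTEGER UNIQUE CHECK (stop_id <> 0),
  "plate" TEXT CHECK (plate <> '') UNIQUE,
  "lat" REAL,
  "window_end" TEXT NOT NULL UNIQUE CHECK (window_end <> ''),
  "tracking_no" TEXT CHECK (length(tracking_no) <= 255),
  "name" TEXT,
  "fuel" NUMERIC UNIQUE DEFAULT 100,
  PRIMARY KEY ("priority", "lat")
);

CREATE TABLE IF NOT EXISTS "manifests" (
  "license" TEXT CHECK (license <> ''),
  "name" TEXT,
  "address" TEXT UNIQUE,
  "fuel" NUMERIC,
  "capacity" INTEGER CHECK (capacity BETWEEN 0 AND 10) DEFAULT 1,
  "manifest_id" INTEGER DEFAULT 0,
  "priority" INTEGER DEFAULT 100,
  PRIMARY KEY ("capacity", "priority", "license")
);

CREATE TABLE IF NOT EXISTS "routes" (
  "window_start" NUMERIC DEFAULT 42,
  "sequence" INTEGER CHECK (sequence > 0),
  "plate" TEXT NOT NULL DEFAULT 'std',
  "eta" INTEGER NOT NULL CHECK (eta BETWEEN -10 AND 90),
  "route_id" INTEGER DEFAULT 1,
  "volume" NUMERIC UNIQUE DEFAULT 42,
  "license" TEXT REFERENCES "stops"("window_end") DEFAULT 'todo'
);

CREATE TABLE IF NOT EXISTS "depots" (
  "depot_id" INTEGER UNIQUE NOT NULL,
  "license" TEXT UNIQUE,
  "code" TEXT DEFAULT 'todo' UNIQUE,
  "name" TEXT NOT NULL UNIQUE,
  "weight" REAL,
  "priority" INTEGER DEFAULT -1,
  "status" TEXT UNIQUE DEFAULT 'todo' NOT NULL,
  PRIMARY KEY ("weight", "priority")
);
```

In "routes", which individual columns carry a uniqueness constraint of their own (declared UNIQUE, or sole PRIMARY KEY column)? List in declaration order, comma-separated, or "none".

volume

- window_start: no UNIQUE or single-column PK constraint.
- sequence: no UNIQUE or single-column PK constraint.
- plate: no UNIQUE or single-column PK constraint.
- eta: no UNIQUE or single-column PK constraint.
- route_id: no UNIQUE or single-column PK constraint.
- volume: declared UNIQUE → unique.
- license: no UNIQUE or single-column PK constraint.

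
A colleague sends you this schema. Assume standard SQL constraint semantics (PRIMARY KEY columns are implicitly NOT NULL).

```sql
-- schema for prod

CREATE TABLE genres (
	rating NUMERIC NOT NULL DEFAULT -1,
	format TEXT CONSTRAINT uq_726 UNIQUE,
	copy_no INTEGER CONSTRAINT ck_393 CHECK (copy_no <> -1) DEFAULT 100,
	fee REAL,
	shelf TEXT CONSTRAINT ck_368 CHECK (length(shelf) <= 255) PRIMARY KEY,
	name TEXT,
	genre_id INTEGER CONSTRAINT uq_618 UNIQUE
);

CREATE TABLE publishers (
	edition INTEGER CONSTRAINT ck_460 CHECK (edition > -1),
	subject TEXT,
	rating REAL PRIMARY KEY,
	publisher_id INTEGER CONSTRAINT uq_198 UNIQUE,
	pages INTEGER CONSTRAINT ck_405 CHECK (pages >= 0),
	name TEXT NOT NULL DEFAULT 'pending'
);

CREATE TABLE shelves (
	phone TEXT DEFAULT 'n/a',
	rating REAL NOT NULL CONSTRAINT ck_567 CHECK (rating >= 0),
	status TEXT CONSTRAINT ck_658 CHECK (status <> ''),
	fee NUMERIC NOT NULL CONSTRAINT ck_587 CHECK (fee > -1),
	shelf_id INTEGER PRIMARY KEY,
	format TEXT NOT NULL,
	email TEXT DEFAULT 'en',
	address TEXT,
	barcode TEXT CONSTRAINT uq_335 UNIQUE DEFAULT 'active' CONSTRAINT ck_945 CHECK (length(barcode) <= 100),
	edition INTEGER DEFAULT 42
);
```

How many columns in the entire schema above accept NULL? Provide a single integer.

15

genres: 5 nullable (format, copy_no, fee, name, genre_id — PK (shelf) and explicit NOT NULL columns excluded).
publishers: 4 nullable (edition, subject, publisher_id, pages — PK (rating) and explicit NOT NULL columns excluded).
shelves: 6 nullable (phone, status, email, address, barcode, edition — PK (shelf_id) and explicit NOT NULL columns excluded).
Total: 5 + 4 + 6 = 15.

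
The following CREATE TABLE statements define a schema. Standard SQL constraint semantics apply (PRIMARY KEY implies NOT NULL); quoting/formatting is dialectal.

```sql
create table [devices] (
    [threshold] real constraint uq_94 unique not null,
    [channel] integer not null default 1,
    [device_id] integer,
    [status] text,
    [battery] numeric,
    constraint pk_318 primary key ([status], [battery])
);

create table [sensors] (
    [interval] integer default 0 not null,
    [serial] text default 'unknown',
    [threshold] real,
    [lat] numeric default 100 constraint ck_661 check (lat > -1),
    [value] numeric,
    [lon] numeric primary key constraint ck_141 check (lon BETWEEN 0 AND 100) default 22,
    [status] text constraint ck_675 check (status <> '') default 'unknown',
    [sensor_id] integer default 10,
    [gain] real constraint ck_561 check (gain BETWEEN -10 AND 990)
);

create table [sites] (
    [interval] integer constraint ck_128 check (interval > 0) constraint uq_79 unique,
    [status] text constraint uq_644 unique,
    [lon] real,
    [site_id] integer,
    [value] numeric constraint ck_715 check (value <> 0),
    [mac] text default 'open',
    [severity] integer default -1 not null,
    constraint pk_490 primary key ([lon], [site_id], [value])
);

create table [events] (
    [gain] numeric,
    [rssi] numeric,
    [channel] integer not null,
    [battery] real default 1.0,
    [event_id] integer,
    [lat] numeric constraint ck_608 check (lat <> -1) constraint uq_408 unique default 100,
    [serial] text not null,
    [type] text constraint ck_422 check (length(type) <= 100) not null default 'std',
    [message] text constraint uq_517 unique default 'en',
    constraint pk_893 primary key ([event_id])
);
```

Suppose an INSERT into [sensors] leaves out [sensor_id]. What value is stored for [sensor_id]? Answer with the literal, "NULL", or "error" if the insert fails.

10

sensor_id has an explicit DEFAULT 10.
When the column is omitted from an INSERT, that default is used.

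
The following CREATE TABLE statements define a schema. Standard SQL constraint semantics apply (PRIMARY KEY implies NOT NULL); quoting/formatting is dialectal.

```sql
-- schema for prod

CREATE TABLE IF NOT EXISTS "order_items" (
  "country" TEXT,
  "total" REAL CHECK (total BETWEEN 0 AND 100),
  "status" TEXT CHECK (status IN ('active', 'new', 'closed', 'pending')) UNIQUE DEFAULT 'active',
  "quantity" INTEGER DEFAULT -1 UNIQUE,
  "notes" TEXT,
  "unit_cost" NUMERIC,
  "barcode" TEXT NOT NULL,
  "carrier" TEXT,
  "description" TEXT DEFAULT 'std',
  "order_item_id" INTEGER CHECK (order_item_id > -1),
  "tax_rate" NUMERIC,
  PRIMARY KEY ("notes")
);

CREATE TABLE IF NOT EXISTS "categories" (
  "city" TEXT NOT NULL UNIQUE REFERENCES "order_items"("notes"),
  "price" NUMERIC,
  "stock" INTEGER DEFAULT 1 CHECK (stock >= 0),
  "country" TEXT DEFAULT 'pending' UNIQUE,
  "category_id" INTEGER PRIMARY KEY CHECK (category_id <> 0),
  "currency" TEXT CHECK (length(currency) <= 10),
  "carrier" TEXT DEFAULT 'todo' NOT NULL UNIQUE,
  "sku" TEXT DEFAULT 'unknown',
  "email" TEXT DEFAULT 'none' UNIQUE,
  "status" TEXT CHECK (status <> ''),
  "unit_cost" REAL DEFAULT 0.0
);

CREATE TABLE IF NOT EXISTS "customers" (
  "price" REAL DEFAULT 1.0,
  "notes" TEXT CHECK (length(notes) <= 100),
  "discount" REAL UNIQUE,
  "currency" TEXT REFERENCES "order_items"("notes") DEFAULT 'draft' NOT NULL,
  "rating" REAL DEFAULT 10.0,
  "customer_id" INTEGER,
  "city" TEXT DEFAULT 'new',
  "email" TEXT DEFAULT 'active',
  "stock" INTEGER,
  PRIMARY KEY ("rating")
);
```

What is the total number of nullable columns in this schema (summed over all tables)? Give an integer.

order_items: 9 nullable (country, total, status, quantity, unit_cost, carrier, description, order_item_id, tax_rate — PK (notes) and explicit NOT NULL columns excluded).
categories: 8 nullable (price, stock, country, currency, sku, email, status, unit_cost — PK (category_id) and explicit NOT NULL columns excluded).
customers: 7 nullable (price, notes, discount, customer_id, city, email, stock — PK (rating) and explicit NOT NULL columns excluded).
Total: 9 + 8 + 7 = 24.

24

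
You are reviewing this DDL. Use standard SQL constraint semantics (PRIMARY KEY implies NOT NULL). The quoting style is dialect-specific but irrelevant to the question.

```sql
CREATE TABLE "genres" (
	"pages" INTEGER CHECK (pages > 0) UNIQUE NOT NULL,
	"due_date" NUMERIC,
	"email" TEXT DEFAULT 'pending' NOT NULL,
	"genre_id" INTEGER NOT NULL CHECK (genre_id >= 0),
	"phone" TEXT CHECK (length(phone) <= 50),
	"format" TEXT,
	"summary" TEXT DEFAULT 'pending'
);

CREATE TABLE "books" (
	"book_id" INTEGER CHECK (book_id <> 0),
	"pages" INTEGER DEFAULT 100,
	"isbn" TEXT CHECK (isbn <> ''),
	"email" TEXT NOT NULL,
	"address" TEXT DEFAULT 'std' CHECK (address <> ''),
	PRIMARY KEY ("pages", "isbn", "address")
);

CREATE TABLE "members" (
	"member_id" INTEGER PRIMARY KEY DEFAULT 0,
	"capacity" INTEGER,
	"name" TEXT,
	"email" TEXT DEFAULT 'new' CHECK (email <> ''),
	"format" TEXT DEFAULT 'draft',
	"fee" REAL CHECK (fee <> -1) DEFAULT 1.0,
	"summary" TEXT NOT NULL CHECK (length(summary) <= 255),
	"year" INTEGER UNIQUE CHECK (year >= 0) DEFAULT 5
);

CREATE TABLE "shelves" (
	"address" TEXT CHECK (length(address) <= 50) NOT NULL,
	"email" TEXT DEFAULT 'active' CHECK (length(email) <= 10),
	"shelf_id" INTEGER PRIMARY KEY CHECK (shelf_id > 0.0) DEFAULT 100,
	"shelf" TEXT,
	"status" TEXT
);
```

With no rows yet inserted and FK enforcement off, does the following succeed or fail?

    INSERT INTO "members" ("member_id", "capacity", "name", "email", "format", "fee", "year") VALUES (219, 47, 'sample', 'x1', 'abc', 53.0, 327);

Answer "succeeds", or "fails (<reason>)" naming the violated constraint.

summary is omitted from the column list and has no DEFAULT, so it would receive NULL.
But summary is declared NOT NULL.

fails (NOT NULL on summary)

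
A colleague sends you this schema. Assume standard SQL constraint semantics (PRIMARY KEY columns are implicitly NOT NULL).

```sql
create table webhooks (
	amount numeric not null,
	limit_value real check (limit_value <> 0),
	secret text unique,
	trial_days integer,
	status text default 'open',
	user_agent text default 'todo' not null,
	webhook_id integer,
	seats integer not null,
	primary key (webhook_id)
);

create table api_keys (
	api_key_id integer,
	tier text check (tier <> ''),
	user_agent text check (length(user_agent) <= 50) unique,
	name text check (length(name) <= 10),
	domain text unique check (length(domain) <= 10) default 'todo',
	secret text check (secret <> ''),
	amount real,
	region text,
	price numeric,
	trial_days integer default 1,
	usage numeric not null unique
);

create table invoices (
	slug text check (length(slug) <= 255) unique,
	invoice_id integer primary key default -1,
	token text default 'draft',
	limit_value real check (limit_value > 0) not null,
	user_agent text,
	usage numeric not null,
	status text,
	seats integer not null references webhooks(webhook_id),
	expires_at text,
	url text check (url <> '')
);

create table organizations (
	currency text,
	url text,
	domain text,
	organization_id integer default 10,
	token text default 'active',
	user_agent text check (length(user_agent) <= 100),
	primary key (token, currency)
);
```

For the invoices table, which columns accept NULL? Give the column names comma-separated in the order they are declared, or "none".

slug, token, user_agent, status, expires_at, url

- slug: CHECK does not forbid NULL (a CHECK constraint passes when its expression is NULL) → nullable.
- invoice_id: part of the PRIMARY KEY, which implies NOT NULL → not nullable.
- token: DEFAULT only fills an omitted column; an explicit NULL is still allowed → nullable.
- limit_value: declared NOT NULL → not nullable.
- user_agent: no NOT NULL constraint applies → nullable.
- usage: declared NOT NULL → not nullable.
- status: no NOT NULL constraint applies → nullable.
- seats: declared NOT NULL → not nullable.
- expires_at: no NOT NULL constraint applies → nullable.
- url: CHECK does not forbid NULL (a CHECK constraint passes when its expression is NULL) → nullable.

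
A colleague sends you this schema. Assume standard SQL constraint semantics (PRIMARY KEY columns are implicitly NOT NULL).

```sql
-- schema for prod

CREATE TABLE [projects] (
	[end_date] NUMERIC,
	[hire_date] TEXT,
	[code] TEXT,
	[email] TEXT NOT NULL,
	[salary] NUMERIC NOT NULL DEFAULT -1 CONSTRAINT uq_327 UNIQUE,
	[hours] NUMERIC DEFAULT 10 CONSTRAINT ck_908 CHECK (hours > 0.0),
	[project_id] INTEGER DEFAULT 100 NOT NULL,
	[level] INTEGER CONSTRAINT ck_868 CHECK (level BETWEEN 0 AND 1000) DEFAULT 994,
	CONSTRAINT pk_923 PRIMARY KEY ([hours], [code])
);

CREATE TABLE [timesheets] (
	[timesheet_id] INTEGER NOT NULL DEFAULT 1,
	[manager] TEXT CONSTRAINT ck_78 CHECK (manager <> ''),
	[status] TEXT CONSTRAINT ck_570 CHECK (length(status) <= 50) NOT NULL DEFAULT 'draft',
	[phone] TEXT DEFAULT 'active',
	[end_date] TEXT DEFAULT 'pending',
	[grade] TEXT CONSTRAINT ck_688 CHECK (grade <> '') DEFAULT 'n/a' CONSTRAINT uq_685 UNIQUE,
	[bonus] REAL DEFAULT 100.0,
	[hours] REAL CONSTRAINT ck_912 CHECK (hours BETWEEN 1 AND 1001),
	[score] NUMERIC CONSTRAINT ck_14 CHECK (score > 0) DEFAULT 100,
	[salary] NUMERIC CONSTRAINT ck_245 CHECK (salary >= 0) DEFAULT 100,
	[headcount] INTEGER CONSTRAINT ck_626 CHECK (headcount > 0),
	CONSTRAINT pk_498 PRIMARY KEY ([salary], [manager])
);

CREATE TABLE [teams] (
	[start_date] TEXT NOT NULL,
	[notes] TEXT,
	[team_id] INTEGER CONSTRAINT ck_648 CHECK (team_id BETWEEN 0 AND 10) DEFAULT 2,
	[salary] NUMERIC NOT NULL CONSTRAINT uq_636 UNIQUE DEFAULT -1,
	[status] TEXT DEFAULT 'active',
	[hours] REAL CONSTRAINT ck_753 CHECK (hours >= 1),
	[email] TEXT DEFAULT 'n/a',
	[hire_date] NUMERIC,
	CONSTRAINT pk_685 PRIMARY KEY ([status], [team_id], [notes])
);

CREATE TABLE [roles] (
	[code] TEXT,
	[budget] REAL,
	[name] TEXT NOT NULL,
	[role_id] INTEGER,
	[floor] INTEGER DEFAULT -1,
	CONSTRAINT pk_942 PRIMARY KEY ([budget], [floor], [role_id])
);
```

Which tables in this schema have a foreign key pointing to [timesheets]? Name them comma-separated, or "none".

No REFERENCES clause anywhere in the schema names timesheets.

none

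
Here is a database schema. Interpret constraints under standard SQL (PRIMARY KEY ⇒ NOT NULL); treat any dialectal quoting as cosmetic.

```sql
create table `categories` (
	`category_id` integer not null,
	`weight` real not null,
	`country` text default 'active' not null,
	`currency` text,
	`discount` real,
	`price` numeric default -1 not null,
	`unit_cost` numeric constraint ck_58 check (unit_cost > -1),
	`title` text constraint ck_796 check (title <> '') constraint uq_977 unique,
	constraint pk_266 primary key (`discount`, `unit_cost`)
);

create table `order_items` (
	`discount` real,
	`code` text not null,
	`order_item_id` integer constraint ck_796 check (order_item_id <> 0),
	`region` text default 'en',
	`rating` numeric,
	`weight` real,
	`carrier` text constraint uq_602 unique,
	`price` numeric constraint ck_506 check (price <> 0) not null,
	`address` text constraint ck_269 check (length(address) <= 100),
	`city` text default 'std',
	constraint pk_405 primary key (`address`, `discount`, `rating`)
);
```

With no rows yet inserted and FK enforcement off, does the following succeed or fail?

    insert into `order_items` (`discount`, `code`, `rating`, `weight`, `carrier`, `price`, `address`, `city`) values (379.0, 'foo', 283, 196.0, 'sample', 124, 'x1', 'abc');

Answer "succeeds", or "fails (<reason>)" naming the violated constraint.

NOT NULL columns: address is supplied; code is supplied; discount is supplied; price is supplied; rating is supplied.
CHECK constraints: 124 satisfies (price <> 0); 'x1' satisfies (length(address) <= 100).
No constraint is violated.

succeeds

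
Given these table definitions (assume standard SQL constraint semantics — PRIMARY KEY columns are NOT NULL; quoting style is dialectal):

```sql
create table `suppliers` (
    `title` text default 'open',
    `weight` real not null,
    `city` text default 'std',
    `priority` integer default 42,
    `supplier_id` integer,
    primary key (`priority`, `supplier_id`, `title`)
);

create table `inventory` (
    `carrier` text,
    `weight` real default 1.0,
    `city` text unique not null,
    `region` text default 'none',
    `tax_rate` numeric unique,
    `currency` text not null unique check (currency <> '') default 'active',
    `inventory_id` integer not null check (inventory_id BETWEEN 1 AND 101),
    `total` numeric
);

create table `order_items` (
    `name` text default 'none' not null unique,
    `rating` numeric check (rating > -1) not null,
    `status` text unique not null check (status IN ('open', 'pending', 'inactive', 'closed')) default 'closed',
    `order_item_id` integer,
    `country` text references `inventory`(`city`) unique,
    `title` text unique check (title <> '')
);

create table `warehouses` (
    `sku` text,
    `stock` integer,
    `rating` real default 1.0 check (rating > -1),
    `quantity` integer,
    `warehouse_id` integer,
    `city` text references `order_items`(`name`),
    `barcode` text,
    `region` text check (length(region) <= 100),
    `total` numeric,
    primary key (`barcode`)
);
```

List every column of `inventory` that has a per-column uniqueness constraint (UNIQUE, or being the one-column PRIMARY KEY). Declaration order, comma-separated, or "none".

city, tax_rate, currency

- carrier: no UNIQUE or single-column PK constraint.
- weight: no UNIQUE or single-column PK constraint.
- city: declared UNIQUE → unique.
- region: no UNIQUE or single-column PK constraint.
- tax_rate: declared UNIQUE → unique.
- currency: declared UNIQUE → unique.
- inventory_id: no UNIQUE or single-column PK constraint.
- total: no UNIQUE or single-column PK constraint.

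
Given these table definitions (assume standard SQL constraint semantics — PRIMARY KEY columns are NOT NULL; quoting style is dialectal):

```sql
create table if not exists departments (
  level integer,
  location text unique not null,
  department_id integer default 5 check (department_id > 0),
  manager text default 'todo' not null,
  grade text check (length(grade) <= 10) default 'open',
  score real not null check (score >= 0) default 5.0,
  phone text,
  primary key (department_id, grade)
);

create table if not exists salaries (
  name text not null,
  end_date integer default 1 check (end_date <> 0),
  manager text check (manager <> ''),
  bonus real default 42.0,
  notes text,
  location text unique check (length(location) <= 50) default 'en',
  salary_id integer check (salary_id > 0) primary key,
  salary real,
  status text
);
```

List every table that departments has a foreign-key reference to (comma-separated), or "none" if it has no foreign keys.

No column in departments has a REFERENCES clause.

none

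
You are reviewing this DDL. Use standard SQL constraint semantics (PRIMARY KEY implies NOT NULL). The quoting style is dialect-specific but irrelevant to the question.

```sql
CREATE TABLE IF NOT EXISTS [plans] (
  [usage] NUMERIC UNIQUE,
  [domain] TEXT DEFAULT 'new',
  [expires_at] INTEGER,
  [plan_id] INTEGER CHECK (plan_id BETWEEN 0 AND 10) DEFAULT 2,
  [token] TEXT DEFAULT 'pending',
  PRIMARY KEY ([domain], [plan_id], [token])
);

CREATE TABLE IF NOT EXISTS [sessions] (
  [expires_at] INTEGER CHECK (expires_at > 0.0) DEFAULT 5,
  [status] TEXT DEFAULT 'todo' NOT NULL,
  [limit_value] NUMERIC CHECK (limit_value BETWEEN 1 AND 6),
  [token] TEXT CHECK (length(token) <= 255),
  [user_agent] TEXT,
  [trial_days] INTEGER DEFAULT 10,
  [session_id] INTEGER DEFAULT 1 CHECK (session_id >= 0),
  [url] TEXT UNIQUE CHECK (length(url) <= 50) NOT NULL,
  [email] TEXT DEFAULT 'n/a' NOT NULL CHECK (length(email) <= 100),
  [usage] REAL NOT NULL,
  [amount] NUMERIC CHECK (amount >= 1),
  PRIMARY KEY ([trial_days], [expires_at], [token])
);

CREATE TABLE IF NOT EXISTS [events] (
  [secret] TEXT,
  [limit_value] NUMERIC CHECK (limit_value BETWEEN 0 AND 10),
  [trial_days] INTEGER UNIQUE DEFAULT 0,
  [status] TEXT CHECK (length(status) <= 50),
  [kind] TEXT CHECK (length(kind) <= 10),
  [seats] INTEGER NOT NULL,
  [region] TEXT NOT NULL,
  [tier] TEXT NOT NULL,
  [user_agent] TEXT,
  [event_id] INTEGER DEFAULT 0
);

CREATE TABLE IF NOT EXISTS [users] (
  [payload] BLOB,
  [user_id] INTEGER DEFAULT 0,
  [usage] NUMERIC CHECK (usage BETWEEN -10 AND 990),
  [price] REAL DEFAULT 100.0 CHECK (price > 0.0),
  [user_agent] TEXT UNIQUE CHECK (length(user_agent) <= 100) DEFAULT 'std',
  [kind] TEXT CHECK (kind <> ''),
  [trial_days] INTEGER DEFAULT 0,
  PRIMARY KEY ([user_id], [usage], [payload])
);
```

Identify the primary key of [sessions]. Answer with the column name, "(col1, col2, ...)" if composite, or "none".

(trial_days, expires_at, token)

A table-level PRIMARY KEY clause names 3 columns: trial_days, expires_at, token.
This is a composite key — the combination is unique, not each column individually.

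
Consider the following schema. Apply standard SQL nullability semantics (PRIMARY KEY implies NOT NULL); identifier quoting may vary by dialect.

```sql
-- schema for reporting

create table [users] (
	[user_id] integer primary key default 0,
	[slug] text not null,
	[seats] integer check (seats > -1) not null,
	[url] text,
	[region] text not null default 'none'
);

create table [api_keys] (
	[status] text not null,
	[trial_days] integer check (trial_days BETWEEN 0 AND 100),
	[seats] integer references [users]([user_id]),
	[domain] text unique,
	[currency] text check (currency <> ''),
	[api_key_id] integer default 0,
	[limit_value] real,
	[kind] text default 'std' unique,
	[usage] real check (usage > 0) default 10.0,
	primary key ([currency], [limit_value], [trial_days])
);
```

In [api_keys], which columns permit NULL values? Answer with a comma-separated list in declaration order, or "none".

seats, domain, api_key_id, kind, usage

- status: declared NOT NULL → not nullable.
- trial_days: part of the PRIMARY KEY, which implies NOT NULL → not nullable.
- seats: a foreign key column may be NULL unless separately constrained → nullable.
- domain: UNIQUE does not imply NOT NULL → nullable.
- currency: part of the PRIMARY KEY, which implies NOT NULL → not nullable.
- api_key_id: DEFAULT only fills an omitted column; an explicit NULL is still allowed → nullable.
- limit_value: part of the PRIMARY KEY, which implies NOT NULL → not nullable.
- kind: UNIQUE does not imply NOT NULL → nullable.
- usage: CHECK does not forbid NULL (a CHECK constraint passes when its expression is NULL) → nullable.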